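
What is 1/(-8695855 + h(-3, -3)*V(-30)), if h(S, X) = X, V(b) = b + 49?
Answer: -1/8695912 ≈ -1.1500e-7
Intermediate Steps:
V(b) = 49 + b
1/(-8695855 + h(-3, -3)*V(-30)) = 1/(-8695855 - 3*(49 - 30)) = 1/(-8695855 - 3*19) = 1/(-8695855 - 57) = 1/(-8695912) = -1/8695912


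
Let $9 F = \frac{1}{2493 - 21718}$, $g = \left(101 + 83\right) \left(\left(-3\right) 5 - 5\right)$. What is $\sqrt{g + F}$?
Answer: $\frac{i \sqrt{489646908769}}{11535} \approx 60.663 i$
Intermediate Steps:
$g = -3680$ ($g = 184 \left(-15 - 5\right) = 184 \left(-20\right) = -3680$)
$F = - \frac{1}{173025}$ ($F = \frac{1}{9 \left(2493 - 21718\right)} = \frac{1}{9 \left(-19225\right)} = \frac{1}{9} \left(- \frac{1}{19225}\right) = - \frac{1}{173025} \approx -5.7795 \cdot 10^{-6}$)
$\sqrt{g + F} = \sqrt{-3680 - \frac{1}{173025}} = \sqrt{- \frac{636732001}{173025}} = \frac{i \sqrt{489646908769}}{11535}$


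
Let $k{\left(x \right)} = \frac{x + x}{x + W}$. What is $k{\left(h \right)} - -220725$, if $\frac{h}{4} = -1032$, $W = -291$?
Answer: $\frac{325130677}{1473} \approx 2.2073 \cdot 10^{5}$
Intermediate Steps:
$h = -4128$ ($h = 4 \left(-1032\right) = -4128$)
$k{\left(x \right)} = \frac{2 x}{-291 + x}$ ($k{\left(x \right)} = \frac{x + x}{x - 291} = \frac{2 x}{-291 + x}$)
$k{\left(h \right)} - -220725 = 2 \left(-4128\right) \frac{1}{-291 - 4128} - -220725 = 2 \left(-4128\right) \frac{1}{-4419} + 220725 = 2 \left(-4128\right) \left(- \frac{1}{4419}\right) + 220725 = \frac{2752}{1473} + 220725 = \frac{325130677}{1473}$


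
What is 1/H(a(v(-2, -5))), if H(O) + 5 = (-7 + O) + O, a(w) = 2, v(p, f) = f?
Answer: -⅛ ≈ -0.12500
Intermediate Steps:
H(O) = -12 + 2*O (H(O) = -5 + ((-7 + O) + O) = -5 + (-7 + 2*O) = -12 + 2*O)
1/H(a(v(-2, -5))) = 1/(-12 + 2*2) = 1/(-12 + 4) = 1/(-8) = -⅛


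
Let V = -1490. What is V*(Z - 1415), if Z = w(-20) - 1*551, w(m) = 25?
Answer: 2892090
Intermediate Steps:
Z = -526 (Z = 25 - 1*551 = 25 - 551 = -526)
V*(Z - 1415) = -1490*(-526 - 1415) = -1490*(-1941) = 2892090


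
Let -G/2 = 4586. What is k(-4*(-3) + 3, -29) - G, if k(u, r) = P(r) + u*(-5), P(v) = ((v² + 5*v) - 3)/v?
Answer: 263120/29 ≈ 9073.1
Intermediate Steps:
G = -9172 (G = -2*4586 = -9172)
P(v) = (-3 + v² + 5*v)/v
k(u, r) = 5 + r - 5*u - 3/r (k(u, r) = (5 + r - 3/r) + u*(-5) = (5 + r - 3/r) - 5*u = 5 + r - 5*u - 3/r)
k(-4*(-3) + 3, -29) - G = (5 - 29 - 5*(-4*(-3) + 3) - 3/(-29)) - 1*(-9172) = (5 - 29 - 5*(12 + 3) - 3*(-1/29)) + 9172 = (5 - 29 - 5*15 + 3/29) + 9172 = (5 - 29 - 75 + 3/29) + 9172 = -2868/29 + 9172 = 263120/29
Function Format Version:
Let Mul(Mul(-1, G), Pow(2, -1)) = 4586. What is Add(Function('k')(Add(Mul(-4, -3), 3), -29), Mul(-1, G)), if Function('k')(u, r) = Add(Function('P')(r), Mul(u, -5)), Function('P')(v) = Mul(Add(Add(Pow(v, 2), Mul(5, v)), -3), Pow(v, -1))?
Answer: Rational(263120, 29) ≈ 9073.1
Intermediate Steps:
G = -9172 (G = Mul(-2, 4586) = -9172)
Function('P')(v) = Mul(Pow(v, -1), Add(-3, Pow(v, 2), Mul(5, v))) (Function('P')(v) = Mul(Add(-3, Pow(v, 2), Mul(5, v)), Pow(v, -1)) = Mul(Pow(v, -1), Add(-3, Pow(v, 2), Mul(5, v))))
Function('k')(u, r) = Add(5, r, Mul(-5, u), Mul(-3, Pow(r, -1))) (Function('k')(u, r) = Add(Add(5, r, Mul(-3, Pow(r, -1))), Mul(u, -5)) = Add(Add(5, r, Mul(-3, Pow(r, -1))), Mul(-5, u)) = Add(5, r, Mul(-5, u), Mul(-3, Pow(r, -1))))
Add(Function('k')(Add(Mul(-4, -3), 3), -29), Mul(-1, G)) = Add(Add(5, -29, Mul(-5, Add(Mul(-4, -3), 3)), Mul(-3, Pow(-29, -1))), Mul(-1, -9172)) = Add(Add(5, -29, Mul(-5, Add(12, 3)), Mul(-3, Rational(-1, 29))), 9172) = Add(Add(5, -29, Mul(-5, 15), Rational(3, 29)), 9172) = Add(Add(5, -29, -75, Rational(3, 29)), 9172) = Add(Rational(-2868, 29), 9172) = Rational(263120, 29)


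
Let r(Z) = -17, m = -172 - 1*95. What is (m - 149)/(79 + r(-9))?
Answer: -208/31 ≈ -6.7097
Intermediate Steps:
m = -267 (m = -172 - 95 = -267)
(m - 149)/(79 + r(-9)) = (-267 - 149)/(79 - 17) = -416/62 = -416*1/62 = -208/31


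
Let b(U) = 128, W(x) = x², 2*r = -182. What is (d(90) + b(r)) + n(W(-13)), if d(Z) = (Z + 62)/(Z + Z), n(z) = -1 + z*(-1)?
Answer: -1852/45 ≈ -41.156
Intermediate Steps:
r = -91 (r = (½)*(-182) = -91)
n(z) = -1 - z
d(Z) = (62 + Z)/(2*Z) (d(Z) = (62 + Z)/((2*Z)) = (62 + Z)*(1/(2*Z)) = (62 + Z)/(2*Z))
(d(90) + b(r)) + n(W(-13)) = ((½)*(62 + 90)/90 + 128) + (-1 - 1*(-13)²) = ((½)*(1/90)*152 + 128) + (-1 - 1*169) = (38/45 + 128) + (-1 - 169) = 5798/45 - 170 = -1852/45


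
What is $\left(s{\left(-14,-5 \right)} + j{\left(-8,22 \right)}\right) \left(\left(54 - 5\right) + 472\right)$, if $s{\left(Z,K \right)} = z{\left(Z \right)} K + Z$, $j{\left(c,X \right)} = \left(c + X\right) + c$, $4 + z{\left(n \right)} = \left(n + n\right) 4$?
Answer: $298012$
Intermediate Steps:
$z{\left(n \right)} = -4 + 8 n$ ($z{\left(n \right)} = -4 + \left(n + n\right) 4 = -4 + 2 n 4 = -4 + 8 n$)
$j{\left(c,X \right)} = X + 2 c$ ($j{\left(c,X \right)} = \left(X + c\right) + c = X + 2 c$)
$s{\left(Z,K \right)} = Z + K \left(-4 + 8 Z\right)$ ($s{\left(Z,K \right)} = \left(-4 + 8 Z\right) K + Z = K \left(-4 + 8 Z\right) + Z = Z + K \left(-4 + 8 Z\right)$)
$\left(s{\left(-14,-5 \right)} + j{\left(-8,22 \right)}\right) \left(\left(54 - 5\right) + 472\right) = \left(\left(-14 + 4 \left(-5\right) \left(-1 + 2 \left(-14\right)\right)\right) + \left(22 + 2 \left(-8\right)\right)\right) \left(\left(54 - 5\right) + 472\right) = \left(\left(-14 + 4 \left(-5\right) \left(-1 - 28\right)\right) + \left(22 - 16\right)\right) \left(\left(54 - 5\right) + 472\right) = \left(\left(-14 + 4 \left(-5\right) \left(-29\right)\right) + 6\right) \left(49 + 472\right) = \left(\left(-14 + 580\right) + 6\right) 521 = \left(566 + 6\right) 521 = 572 \cdot 521 = 298012$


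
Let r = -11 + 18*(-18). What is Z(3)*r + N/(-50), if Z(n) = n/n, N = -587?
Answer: -16163/50 ≈ -323.26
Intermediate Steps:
Z(n) = 1
r = -335 (r = -11 - 324 = -335)
Z(3)*r + N/(-50) = 1*(-335) - 587/(-50) = -335 - 587*(-1/50) = -335 + 587/50 = -16163/50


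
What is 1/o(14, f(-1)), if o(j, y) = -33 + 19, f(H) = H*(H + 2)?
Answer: -1/14 ≈ -0.071429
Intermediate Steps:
f(H) = H*(2 + H)
o(j, y) = -14
1/o(14, f(-1)) = 1/(-14) = -1/14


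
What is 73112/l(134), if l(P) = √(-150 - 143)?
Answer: -73112*I*√293/293 ≈ -4271.3*I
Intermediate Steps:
l(P) = I*√293 (l(P) = √(-293) = I*√293)
73112/l(134) = 73112/((I*√293)) = 73112*(-I*√293/293) = -73112*I*√293/293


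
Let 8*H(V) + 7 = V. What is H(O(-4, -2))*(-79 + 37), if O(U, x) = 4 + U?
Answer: 147/4 ≈ 36.750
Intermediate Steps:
H(V) = -7/8 + V/8
H(O(-4, -2))*(-79 + 37) = (-7/8 + (4 - 4)/8)*(-79 + 37) = (-7/8 + (⅛)*0)*(-42) = (-7/8 + 0)*(-42) = -7/8*(-42) = 147/4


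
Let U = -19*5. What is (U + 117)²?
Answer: 484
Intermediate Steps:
U = -95
(U + 117)² = (-95 + 117)² = 22² = 484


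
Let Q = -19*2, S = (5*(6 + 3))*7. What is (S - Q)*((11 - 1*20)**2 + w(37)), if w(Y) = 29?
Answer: 38830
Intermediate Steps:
S = 315 (S = (5*9)*7 = 45*7 = 315)
Q = -38
(S - Q)*((11 - 1*20)**2 + w(37)) = (315 - 1*(-38))*((11 - 1*20)**2 + 29) = (315 + 38)*((11 - 20)**2 + 29) = 353*((-9)**2 + 29) = 353*(81 + 29) = 353*110 = 38830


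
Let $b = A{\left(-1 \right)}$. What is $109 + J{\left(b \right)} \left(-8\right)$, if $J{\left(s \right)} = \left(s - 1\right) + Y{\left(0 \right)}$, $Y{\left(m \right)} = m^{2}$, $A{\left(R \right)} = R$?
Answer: $125$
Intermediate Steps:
$b = -1$
$J{\left(s \right)} = -1 + s$ ($J{\left(s \right)} = \left(s - 1\right) + 0^{2} = \left(-1 + s\right) + 0 = -1 + s$)
$109 + J{\left(b \right)} \left(-8\right) = 109 + \left(-1 - 1\right) \left(-8\right) = 109 - -16 = 109 + 16 = 125$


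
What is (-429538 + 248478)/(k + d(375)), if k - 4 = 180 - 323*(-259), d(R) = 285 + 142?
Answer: -45265/21067 ≈ -2.1486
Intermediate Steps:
d(R) = 427
k = 83841 (k = 4 + (180 - 323*(-259)) = 4 + (180 + 83657) = 4 + 83837 = 83841)
(-429538 + 248478)/(k + d(375)) = (-429538 + 248478)/(83841 + 427) = -181060/84268 = -181060*1/84268 = -45265/21067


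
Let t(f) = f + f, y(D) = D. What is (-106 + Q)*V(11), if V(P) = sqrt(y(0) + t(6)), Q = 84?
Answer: -44*sqrt(3) ≈ -76.210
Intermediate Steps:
t(f) = 2*f
V(P) = 2*sqrt(3) (V(P) = sqrt(0 + 2*6) = sqrt(0 + 12) = sqrt(12) = 2*sqrt(3))
(-106 + Q)*V(11) = (-106 + 84)*(2*sqrt(3)) = -44*sqrt(3)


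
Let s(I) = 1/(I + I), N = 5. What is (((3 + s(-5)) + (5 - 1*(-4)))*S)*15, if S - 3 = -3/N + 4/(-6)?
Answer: 1547/5 ≈ 309.40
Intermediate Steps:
S = 26/15 (S = 3 + (-3/5 + 4/(-6)) = 3 + (-3*⅕ + 4*(-⅙)) = 3 + (-⅗ - ⅔) = 3 - 19/15 = 26/15 ≈ 1.7333)
s(I) = 1/(2*I)
(((3 + s(-5)) + (5 - 1*(-4)))*S)*15 = (((3 + (½)/(-5)) + (5 - 1*(-4)))*(26/15))*15 = (((3 + (½)*(-⅕)) + (5 + 4))*(26/15))*15 = (((3 - ⅒) + 9)*(26/15))*15 = ((29/10 + 9)*(26/15))*15 = ((119/10)*(26/15))*15 = (1547/75)*15 = 1547/5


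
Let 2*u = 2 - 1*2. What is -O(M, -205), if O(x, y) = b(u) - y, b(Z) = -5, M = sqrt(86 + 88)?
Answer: -200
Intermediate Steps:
u = 0 (u = (2 - 1*2)/2 = (2 - 2)/2 = (1/2)*0 = 0)
M = sqrt(174) ≈ 13.191
O(x, y) = -5 - y
-O(M, -205) = -(-5 - 1*(-205)) = -(-5 + 205) = -1*200 = -200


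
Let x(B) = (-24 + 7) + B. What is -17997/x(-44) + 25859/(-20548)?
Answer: 368224957/1253428 ≈ 293.77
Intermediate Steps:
x(B) = -17 + B
-17997/x(-44) + 25859/(-20548) = -17997/(-17 - 44) + 25859/(-20548) = -17997/(-61) + 25859*(-1/20548) = -17997*(-1/61) - 25859/20548 = 17997/61 - 25859/20548 = 368224957/1253428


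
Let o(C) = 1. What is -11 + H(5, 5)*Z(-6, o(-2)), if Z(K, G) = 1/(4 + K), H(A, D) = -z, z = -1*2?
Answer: -12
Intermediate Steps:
z = -2
H(A, D) = 2 (H(A, D) = -1*(-2) = 2)
-11 + H(5, 5)*Z(-6, o(-2)) = -11 + 2/(4 - 6) = -11 + 2/(-2) = -11 + 2*(-½) = -11 - 1 = -12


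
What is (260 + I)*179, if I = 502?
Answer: 136398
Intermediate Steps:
(260 + I)*179 = (260 + 502)*179 = 762*179 = 136398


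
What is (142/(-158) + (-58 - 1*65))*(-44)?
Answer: 430672/79 ≈ 5451.5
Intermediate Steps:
(142/(-158) + (-58 - 1*65))*(-44) = (142*(-1/158) + (-58 - 65))*(-44) = (-71/79 - 123)*(-44) = -9788/79*(-44) = 430672/79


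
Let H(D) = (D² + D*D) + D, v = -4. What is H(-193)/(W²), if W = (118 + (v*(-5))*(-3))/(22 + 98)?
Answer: 267498000/841 ≈ 3.1807e+5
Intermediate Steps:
H(D) = D + 2*D² (H(D) = (D² + D²) + D = 2*D² + D = D + 2*D²)
W = 29/60 (W = (118 - 4*(-5)*(-3))/(22 + 98) = (118 + 20*(-3))/120 = (118 - 60)*(1/120) = 58*(1/120) = 29/60 ≈ 0.48333)
H(-193)/(W²) = (-193*(1 + 2*(-193)))/((29/60)²) = (-193*(1 - 386))/(841/3600) = -193*(-385)*(3600/841) = 74305*(3600/841) = 267498000/841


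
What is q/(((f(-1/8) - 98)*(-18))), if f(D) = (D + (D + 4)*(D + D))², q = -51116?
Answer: -26171392/892143 ≈ -29.335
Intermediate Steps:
f(D) = (D + 2*D*(4 + D))² (f(D) = (D + (4 + D)*(2*D))² = (D + 2*D*(4 + D))²)
q/(((f(-1/8) - 98)*(-18))) = -51116*(-1/(18*((-1/8)²*(9 + 2*(-1/8))² - 98))) = -51116*(-1/(18*((-1*⅛)²*(9 + 2*(-1*⅛))² - 98))) = -51116*(-1/(18*((-⅛)²*(9 + 2*(-⅛))² - 98))) = -51116*(-1/(18*((9 - ¼)²/64 - 98))) = -51116*(-1/(18*((35/4)²/64 - 98))) = -51116*(-1/(18*((1/64)*(1225/16) - 98))) = -51116*(-1/(18*(1225/1024 - 98))) = -51116/((-99127/1024*(-18))) = -51116/892143/512 = -51116*512/892143 = -26171392/892143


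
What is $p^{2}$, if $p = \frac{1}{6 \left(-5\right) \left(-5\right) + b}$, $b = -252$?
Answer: $\frac{1}{10404} \approx 9.6117 \cdot 10^{-5}$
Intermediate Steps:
$p = - \frac{1}{102}$ ($p = \frac{1}{6 \left(-5\right) \left(-5\right) - 252} = \frac{1}{\left(-30\right) \left(-5\right) - 252} = \frac{1}{150 - 252} = \frac{1}{-102} = - \frac{1}{102} \approx -0.0098039$)
$p^{2} = \left(- \frac{1}{102}\right)^{2} = \frac{1}{10404}$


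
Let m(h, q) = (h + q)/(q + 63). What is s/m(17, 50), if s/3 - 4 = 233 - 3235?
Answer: -1016322/67 ≈ -15169.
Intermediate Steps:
m(h, q) = (h + q)/(63 + q)
s = -8994 (s = 12 + 3*(233 - 3235) = 12 + 3*(-3002) = 12 - 9006 = -8994)
s/m(17, 50) = -8994*(63 + 50)/(17 + 50) = -8994/(67/113) = -8994/((1/113)*67) = -8994/67/113 = -8994*113/67 = -1016322/67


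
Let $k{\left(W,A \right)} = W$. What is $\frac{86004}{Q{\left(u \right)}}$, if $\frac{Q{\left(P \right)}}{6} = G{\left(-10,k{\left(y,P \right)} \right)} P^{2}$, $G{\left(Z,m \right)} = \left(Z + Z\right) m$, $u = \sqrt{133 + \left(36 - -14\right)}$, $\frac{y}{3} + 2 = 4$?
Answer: $- \frac{2389}{3660} \approx -0.65273$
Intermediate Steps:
$y = 6$ ($y = -6 + 3 \cdot 4 = -6 + 12 = 6$)
$u = \sqrt{183}$ ($u = \sqrt{133 + \left(36 + 14\right)} = \sqrt{133 + 50} = \sqrt{183} \approx 13.528$)
$G{\left(Z,m \right)} = 2 Z m$
$Q{\left(P \right)} = - 720 P^{2}$ ($Q{\left(P \right)} = 6 \cdot 2 \left(-10\right) 6 P^{2} = 6 \left(- 120 P^{2}\right) = - 720 P^{2}$)
$\frac{86004}{Q{\left(u \right)}} = \frac{86004}{\left(-720\right) \left(\sqrt{183}\right)^{2}} = \frac{86004}{\left(-720\right) 183} = \frac{86004}{-131760} = 86004 \left(- \frac{1}{131760}\right) = - \frac{2389}{3660}$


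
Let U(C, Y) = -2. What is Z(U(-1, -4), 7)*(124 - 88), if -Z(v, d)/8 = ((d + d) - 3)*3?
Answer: -9504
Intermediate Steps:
Z(v, d) = 72 - 48*d (Z(v, d) = -8*((d + d) - 3)*3 = -8*(2*d - 3)*3 = -8*(-3 + 2*d)*3 = -8*(-9 + 6*d) = 72 - 48*d)
Z(U(-1, -4), 7)*(124 - 88) = (72 - 48*7)*(124 - 88) = (72 - 336)*36 = -264*36 = -9504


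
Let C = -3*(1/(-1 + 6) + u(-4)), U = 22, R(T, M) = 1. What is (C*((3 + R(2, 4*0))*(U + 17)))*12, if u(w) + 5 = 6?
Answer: -33696/5 ≈ -6739.2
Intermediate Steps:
u(w) = 1 (u(w) = -5 + 6 = 1)
C = -18/5 (C = -3*(1/(-1 + 6) + 1) = -3*(1/5 + 1) = -3*(⅕ + 1) = -3*6/5 = -18/5 ≈ -3.6000)
(C*((3 + R(2, 4*0))*(U + 17)))*12 = -18*(3 + 1)*(22 + 17)/5*12 = -72*39/5*12 = -18/5*156*12 = -2808/5*12 = -33696/5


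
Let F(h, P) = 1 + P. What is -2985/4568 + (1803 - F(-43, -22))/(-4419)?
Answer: -7174249/6728664 ≈ -1.0662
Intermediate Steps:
-2985/4568 + (1803 - F(-43, -22))/(-4419) = -2985/4568 + (1803 - (1 - 22))/(-4419) = -2985*1/4568 + (1803 - 1*(-21))*(-1/4419) = -2985/4568 + (1803 + 21)*(-1/4419) = -2985/4568 + 1824*(-1/4419) = -2985/4568 - 608/1473 = -7174249/6728664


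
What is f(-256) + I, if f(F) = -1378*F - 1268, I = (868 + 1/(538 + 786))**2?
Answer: 1936907552289/1752976 ≈ 1.1049e+6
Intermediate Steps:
I = 1320736488289/1752976 (I = (868 + 1/1324)**2 = (1149233/1324)**2 = 1320736488289/1752976 ≈ 7.5343e+5)
f(F) = -1268 - 1378*F
f(-256) + I = (-1268 - 1378*(-256)) + 1320736488289/1752976 = (-1268 + 352768) + 1320736488289/1752976 = 351500 + 1320736488289/1752976 = 1936907552289/1752976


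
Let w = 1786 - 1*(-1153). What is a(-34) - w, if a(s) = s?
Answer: -2973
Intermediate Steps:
w = 2939 (w = 1786 + 1153 = 2939)
a(-34) - w = -34 - 1*2939 = -34 - 2939 = -2973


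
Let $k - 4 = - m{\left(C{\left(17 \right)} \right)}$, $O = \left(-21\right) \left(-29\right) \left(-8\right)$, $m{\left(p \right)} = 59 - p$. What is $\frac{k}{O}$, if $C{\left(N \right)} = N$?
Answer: $\frac{19}{2436} \approx 0.0077997$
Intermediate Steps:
$O = -4872$ ($O = 609 \left(-8\right) = -4872$)
$k = -38$ ($k = 4 - \left(59 - 17\right) = 4 - 42 = -38$)
$\frac{k}{O} = - \frac{38}{-4872} = \left(-38\right) \left(- \frac{1}{4872}\right) = \frac{19}{2436}$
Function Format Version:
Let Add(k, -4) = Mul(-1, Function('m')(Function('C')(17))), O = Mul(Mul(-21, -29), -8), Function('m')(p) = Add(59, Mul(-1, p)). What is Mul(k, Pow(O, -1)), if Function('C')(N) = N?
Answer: Rational(19, 2436) ≈ 0.0077997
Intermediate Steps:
O = -4872 (O = Mul(609, -8) = -4872)
k = -38 (k = Add(4, Mul(-1, Add(59, Mul(-1, 17)))) = Add(4, Mul(-1, Add(59, -17))) = Add(4, Mul(-1, 42)) = Add(4, -42) = -38)
Mul(k, Pow(O, -1)) = Mul(-38, Pow(-4872, -1)) = Mul(-38, Rational(-1, 4872)) = Rational(19, 2436)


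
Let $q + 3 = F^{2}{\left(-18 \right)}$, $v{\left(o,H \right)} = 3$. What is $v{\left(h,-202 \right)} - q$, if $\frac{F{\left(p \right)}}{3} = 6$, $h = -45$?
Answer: $-318$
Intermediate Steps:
$F{\left(p \right)} = 18$ ($F{\left(p \right)} = 3 \cdot 6 = 18$)
$q = 321$ ($q = -3 + 18^{2} = -3 + 324 = 321$)
$v{\left(h,-202 \right)} - q = 3 - 321 = -318$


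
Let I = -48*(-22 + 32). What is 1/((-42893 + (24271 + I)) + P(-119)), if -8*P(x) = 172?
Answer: -2/38247 ≈ -5.2292e-5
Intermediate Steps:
P(x) = -43/2 (P(x) = -⅛*172 = -43/2)
I = -480 (I = -48*10 = -480)
1/((-42893 + (24271 + I)) + P(-119)) = 1/((-42893 + (24271 - 480)) - 43/2) = 1/((-42893 + 23791) - 43/2) = 1/(-19102 - 43/2) = 1/(-38247/2) = -2/38247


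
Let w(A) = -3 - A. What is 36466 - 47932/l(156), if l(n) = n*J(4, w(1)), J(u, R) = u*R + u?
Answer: 17078071/468 ≈ 36492.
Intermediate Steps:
J(u, R) = u + R*u (J(u, R) = R*u + u = u + R*u)
l(n) = -12*n (l(n) = n*(4*(1 + (-3 - 1*1))) = n*(4*(1 + (-3 - 1))) = n*(4*(1 - 4)) = n*(4*(-3)) = n*(-12) = -12*n)
36466 - 47932/l(156) = 36466 - 47932/((-12*156)) = 36466 - 47932/(-1872) = 36466 - 47932*(-1/1872) = 36466 + 11983/468 = 17078071/468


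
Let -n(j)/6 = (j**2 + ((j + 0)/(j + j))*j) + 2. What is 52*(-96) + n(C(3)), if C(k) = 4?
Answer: -5112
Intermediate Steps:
n(j) = -12 - 6*j**2 - 3*j (n(j) = -6*((j**2 + ((j + 0)/(j + j))*j) + 2) = -6*((j**2 + (j/((2*j)))*j) + 2) = -6*((j**2 + (j*(1/(2*j)))*j) + 2) = -6*((j**2 + j/2) + 2) = -6*(2 + j**2 + j/2) = -12 - 6*j**2 - 3*j)
52*(-96) + n(C(3)) = 52*(-96) + (-12 - 6*4**2 - 3*4) = -4992 + (-12 - 6*16 - 12) = -4992 + (-12 - 96 - 12) = -4992 - 120 = -5112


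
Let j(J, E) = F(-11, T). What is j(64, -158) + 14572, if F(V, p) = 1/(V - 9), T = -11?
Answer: 291439/20 ≈ 14572.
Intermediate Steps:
F(V, p) = 1/(-9 + V)
j(J, E) = -1/20 (j(J, E) = 1/(-9 - 11) = 1/(-20) = -1/20)
j(64, -158) + 14572 = -1/20 + 14572 = 291439/20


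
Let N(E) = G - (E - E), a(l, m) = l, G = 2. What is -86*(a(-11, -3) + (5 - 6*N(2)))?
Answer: 1548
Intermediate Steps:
N(E) = 2 (N(E) = 2 - (E - E) = 2 - 1*0 = 2 + 0 = 2)
-86*(a(-11, -3) + (5 - 6*N(2))) = -86*(-11 + (5 - 6*2)) = -86*(-11 + (5 - 12)) = -86*(-11 - 7) = -86*(-18) = 1548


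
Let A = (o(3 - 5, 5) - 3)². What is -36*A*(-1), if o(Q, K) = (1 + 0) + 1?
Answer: 36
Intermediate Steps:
o(Q, K) = 2 (o(Q, K) = 1 + 1 = 2)
A = 1 (A = (2 - 3)² = (-1)² = 1)
-36*A*(-1) = -36*1*(-1) = -36*(-1) = 36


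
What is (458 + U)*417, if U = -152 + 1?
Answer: 128019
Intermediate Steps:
U = -151
(458 + U)*417 = (458 - 151)*417 = 307*417 = 128019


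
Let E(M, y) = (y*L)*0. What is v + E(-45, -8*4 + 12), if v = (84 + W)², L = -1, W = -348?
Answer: 69696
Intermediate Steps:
E(M, y) = 0 (E(M, y) = (y*(-1))*0 = -y*0 = 0)
v = 69696 (v = (84 - 348)² = (-264)² = 69696)
v + E(-45, -8*4 + 12) = 69696 + 0 = 69696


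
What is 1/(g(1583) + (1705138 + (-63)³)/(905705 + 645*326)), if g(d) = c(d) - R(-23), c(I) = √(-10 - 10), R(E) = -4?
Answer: 6605445981225/59942458470581 - 2490800401250*I*√5/59942458470581 ≈ 0.1102 - 0.092916*I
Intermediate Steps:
c(I) = 2*I*√5 (c(I) = √(-20) = 2*I*√5)
g(d) = 4 + 2*I*√5 (g(d) = 2*I*√5 - 1*(-4) = 2*I*√5 + 4 = 4 + 2*I*√5)
1/(g(1583) + (1705138 + (-63)³)/(905705 + 645*326)) = 1/((4 + 2*I*√5) + (1705138 + (-63)³)/(905705 + 645*326)) = 1/((4 + 2*I*√5) + (1705138 - 250047)/(905705 + 210270)) = 1/((4 + 2*I*√5) + 1455091/1115975) = 1/(5918991/1115975 + 2*I*√5)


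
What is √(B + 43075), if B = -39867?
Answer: 2*√802 ≈ 56.639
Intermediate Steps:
√(B + 43075) = √(-39867 + 43075) = √3208 = 2*√802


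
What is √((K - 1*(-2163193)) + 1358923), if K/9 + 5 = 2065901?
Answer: 2*√5528795 ≈ 4702.7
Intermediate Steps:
K = 18593064 (K = -45 + 9*2065901 = -45 + 18593109 = 18593064)
√((K - 1*(-2163193)) + 1358923) = √((18593064 - 1*(-2163193)) + 1358923) = √((18593064 + 2163193) + 1358923) = √(20756257 + 1358923) = √22115180 = 2*√5528795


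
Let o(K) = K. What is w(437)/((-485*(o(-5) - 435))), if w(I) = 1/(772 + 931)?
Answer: 1/363420200 ≈ 2.7516e-9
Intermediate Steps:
w(I) = 1/1703
w(437)/((-485*(o(-5) - 435))) = 1/(1703*((-485*(-5 - 435)))) = 1/(1703*((-485*(-440)))) = (1/1703)/213400 = (1/1703)*(1/213400) = 1/363420200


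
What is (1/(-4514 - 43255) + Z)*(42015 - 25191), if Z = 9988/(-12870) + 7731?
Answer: 403813505563744/3104985 ≈ 1.3005e+8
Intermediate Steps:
Z = 4522181/585 (Z = 9988*(-1/12870) + 7731 = -454/585 + 7731 = 4522181/585 ≈ 7730.2)
(1/(-4514 - 43255) + Z)*(42015 - 25191) = (1/(-4514 - 43255) + 4522181/585)*(42015 - 25191) = (1/(-47769) + 4522181/585)*16824 = (-1/47769 + 4522181/585)*16824 = (72006687868/9314955)*16824 = 403813505563744/3104985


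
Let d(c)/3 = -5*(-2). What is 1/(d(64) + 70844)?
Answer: 1/70874 ≈ 1.4110e-5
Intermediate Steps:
d(c) = 30 (d(c) = 3*(-5*(-2)) = 3*10 = 30)
1/(d(64) + 70844) = 1/(30 + 70844) = 1/70874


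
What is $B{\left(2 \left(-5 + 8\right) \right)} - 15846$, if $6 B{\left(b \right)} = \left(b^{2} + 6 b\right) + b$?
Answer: $-15833$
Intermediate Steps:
$B{\left(b \right)} = \frac{b^{2}}{6} + \frac{7 b}{6}$ ($B{\left(b \right)} = \frac{\left(b^{2} + 6 b\right) + b}{6} = \frac{b^{2} + 7 b}{6} = \frac{b^{2}}{6} + \frac{7 b}{6}$)
$B{\left(2 \left(-5 + 8\right) \right)} - 15846 = \frac{2 \left(-5 + 8\right) \left(7 + 2 \left(-5 + 8\right)\right)}{6} - 15846 = \frac{2 \cdot 3 \left(7 + 2 \cdot 3\right)}{6} - 15846 = \frac{1}{6} \cdot 6 \left(7 + 6\right) - 15846 = \frac{1}{6} \cdot 6 \cdot 13 - 15846 = 13 - 15846 = -15833$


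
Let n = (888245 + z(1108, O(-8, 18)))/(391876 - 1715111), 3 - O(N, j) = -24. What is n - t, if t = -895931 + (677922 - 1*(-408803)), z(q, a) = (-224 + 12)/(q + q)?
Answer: -139866267506537/733072190 ≈ -1.9079e+5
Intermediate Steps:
O(N, j) = 27 (O(N, j) = 3 - 1*(-24) = 3 + 24 = 27)
z(q, a) = -106/q (z(q, a) = -212*1/(2*q) = -106/q)
n = -492087677/733072190 (n = (888245 - 106/1108)/(391876 - 1715111) = (888245 - 106*1/1108)/(-1323235) = (888245 - 53/554)*(-1/1323235) = (492087677/554)*(-1/1323235) = -492087677/733072190 ≈ -0.67127)
t = 190794 (t = -895931 + (677922 + 408803) = -895931 + 1086725 = 190794)
n - t = -492087677/733072190 - 1*190794 = -492087677/733072190 - 190794 = -139866267506537/733072190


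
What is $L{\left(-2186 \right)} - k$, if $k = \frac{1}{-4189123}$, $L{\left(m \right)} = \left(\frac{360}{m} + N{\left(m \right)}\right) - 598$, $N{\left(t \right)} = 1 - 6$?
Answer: $- \frac{2761717038764}{4578711439} \approx -603.17$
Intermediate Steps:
$N{\left(t \right)} = -5$
$L{\left(m \right)} = -603 + \frac{360}{m}$ ($L{\left(m \right)} = \left(\frac{360}{m} - 5\right) - 598 = \left(-5 + \frac{360}{m}\right) - 598 = -603 + \frac{360}{m}$)
$k = - \frac{1}{4189123} \approx -2.3871 \cdot 10^{-7}$
$L{\left(-2186 \right)} - k = \left(-603 + \frac{360}{-2186}\right) - - \frac{1}{4189123} = \left(-603 + 360 \left(- \frac{1}{2186}\right)\right) + \frac{1}{4189123} = \left(-603 - \frac{180}{1093}\right) + \frac{1}{4189123} = - \frac{659259}{1093} + \frac{1}{4189123} = - \frac{2761717038764}{4578711439}$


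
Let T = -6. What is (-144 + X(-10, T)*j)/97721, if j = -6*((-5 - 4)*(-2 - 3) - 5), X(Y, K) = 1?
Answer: -384/97721 ≈ -0.0039296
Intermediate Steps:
j = -240 (j = -6*(-9*(-5) - 5) = -6*(45 - 5) = -6*40 = -240)
(-144 + X(-10, T)*j)/97721 = (-144 + 1*(-240))/97721 = (-144 - 240)*(1/97721) = -384*1/97721 = -384/97721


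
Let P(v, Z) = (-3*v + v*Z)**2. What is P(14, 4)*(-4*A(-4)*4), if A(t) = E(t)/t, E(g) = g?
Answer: -3136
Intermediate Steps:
P(v, Z) = (-3*v + Z*v)**2
A(t) = 1 (A(t) = t/t = 1)
P(14, 4)*(-4*A(-4)*4) = (14**2*(-3 + 4)**2)*(-4*1*4) = (196*1**2)*(-4*4) = (196*1)*(-16) = 196*(-16) = -3136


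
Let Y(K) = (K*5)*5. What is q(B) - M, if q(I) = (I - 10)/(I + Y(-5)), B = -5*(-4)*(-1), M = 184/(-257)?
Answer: 6878/7453 ≈ 0.92285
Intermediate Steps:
M = -184/257 (M = 184*(-1/257) = -184/257 ≈ -0.71595)
B = -20 (B = 20*(-1) = -20)
Y(K) = 25*K (Y(K) = (5*K)*5 = 25*K)
q(I) = (-10 + I)/(-125 + I) (q(I) = (I - 10)/(I + 25*(-5)) = (-10 + I)/(I - 125) = (-10 + I)/(-125 + I))
q(B) - M = (-10 - 20)/(-125 - 20) - 1*(-184/257) = -30/(-145) + 184/257 = -1/145*(-30) + 184/257 = 6/29 + 184/257 = 6878/7453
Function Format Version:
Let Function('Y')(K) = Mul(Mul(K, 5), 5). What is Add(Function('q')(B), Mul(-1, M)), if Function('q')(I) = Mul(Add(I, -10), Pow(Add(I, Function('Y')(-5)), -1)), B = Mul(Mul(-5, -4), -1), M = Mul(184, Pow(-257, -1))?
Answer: Rational(6878, 7453) ≈ 0.92285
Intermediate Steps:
M = Rational(-184, 257) (M = Mul(184, Rational(-1, 257)) = Rational(-184, 257) ≈ -0.71595)
B = -20 (B = Mul(20, -1) = -20)
Function('Y')(K) = Mul(25, K) (Function('Y')(K) = Mul(Mul(5, K), 5) = Mul(25, K))
Function('q')(I) = Mul(Pow(Add(-125, I), -1), Add(-10, I)) (Function('q')(I) = Mul(Add(I, -10), Pow(Add(I, Mul(25, -5)), -1)) = Mul(Add(-10, I), Pow(Add(I, -125), -1)) = Mul(Add(-10, I), Pow(Add(-125, I), -1)) = Mul(Pow(Add(-125, I), -1), Add(-10, I)))
Add(Function('q')(B), Mul(-1, M)) = Add(Mul(Pow(Add(-125, -20), -1), Add(-10, -20)), Mul(-1, Rational(-184, 257))) = Add(Mul(Pow(-145, -1), -30), Rational(184, 257)) = Add(Mul(Rational(-1, 145), -30), Rational(184, 257)) = Add(Rational(6, 29), Rational(184, 257)) = Rational(6878, 7453)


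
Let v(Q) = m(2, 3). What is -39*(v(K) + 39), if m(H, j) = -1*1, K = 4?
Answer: -1482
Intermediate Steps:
m(H, j) = -1
v(Q) = -1
-39*(v(K) + 39) = -39*(-1 + 39) = -39*38 = -1482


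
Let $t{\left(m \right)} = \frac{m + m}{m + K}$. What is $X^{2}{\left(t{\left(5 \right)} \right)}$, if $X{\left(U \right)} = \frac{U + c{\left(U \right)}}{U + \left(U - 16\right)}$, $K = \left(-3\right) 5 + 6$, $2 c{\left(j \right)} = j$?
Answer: $\frac{25}{784} \approx 0.031888$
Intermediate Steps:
$c{\left(j \right)} = \frac{j}{2}$
$K = -9$ ($K = -15 + 6 = -9$)
$t{\left(m \right)} = \frac{2 m}{-9 + m}$ ($t{\left(m \right)} = \frac{m + m}{m - 9} = \frac{2 m}{-9 + m}$)
$X{\left(U \right)} = \frac{3 U}{2 \left(-16 + 2 U\right)}$ ($X{\left(U \right)} = \frac{U + \frac{U}{2}}{U + \left(U - 16\right)} = \frac{\frac{3}{2} U}{U + \left(U - 16\right)} = \frac{\frac{3}{2} U}{U + \left(-16 + U\right)} = \frac{\frac{3}{2} U}{-16 + 2 U} = \frac{3 U}{2 \left(-16 + 2 U\right)}$)
$X^{2}{\left(t{\left(5 \right)} \right)} = \left(\frac{3 \cdot 2 \cdot 5 \frac{1}{-9 + 5}}{4 \left(-8 + 2 \cdot 5 \frac{1}{-9 + 5}\right)}\right)^{2} = \left(\frac{3 \cdot 2 \cdot 5 \frac{1}{-4}}{4 \left(-8 + 2 \cdot 5 \frac{1}{-4}\right)}\right)^{2} = \left(\frac{3 \cdot 2 \cdot 5 \left(- \frac{1}{4}\right)}{4 \left(-8 + 2 \cdot 5 \left(- \frac{1}{4}\right)\right)}\right)^{2} = \left(\frac{3}{4} \left(- \frac{5}{2}\right) \frac{1}{-8 - \frac{5}{2}}\right)^{2} = \left(\frac{3}{4} \left(- \frac{5}{2}\right) \frac{1}{- \frac{21}{2}}\right)^{2} = \left(\frac{3}{4} \left(- \frac{5}{2}\right) \left(- \frac{2}{21}\right)\right)^{2} = \left(\frac{5}{28}\right)^{2} = \frac{25}{784}$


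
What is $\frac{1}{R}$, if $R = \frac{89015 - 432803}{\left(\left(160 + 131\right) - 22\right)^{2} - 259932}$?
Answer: $\frac{187571}{343788} \approx 0.5456$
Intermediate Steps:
$R = \frac{343788}{187571}$ ($R = - \frac{343788}{\left(291 - 22\right)^{2} - 259932} = - \frac{343788}{269^{2} - 259932} = - \frac{343788}{72361 - 259932} = - \frac{343788}{-187571} = \left(-343788\right) \left(- \frac{1}{187571}\right) = \frac{343788}{187571} \approx 1.8328$)
$\frac{1}{R} = \frac{1}{\frac{343788}{187571}} = \frac{187571}{343788}$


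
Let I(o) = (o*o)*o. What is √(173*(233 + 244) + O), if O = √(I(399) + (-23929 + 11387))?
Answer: √(82521 + √63508657) ≈ 300.82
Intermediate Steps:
I(o) = o³ (I(o) = o²*o = o³)
O = √63508657 (O = √(399³ + (-23929 + 11387)) = √(63521199 - 12542) = √63508657 ≈ 7969.2)
√(173*(233 + 244) + O) = √(173*(233 + 244) + √63508657) = √(173*477 + √63508657) = √(82521 + √63508657)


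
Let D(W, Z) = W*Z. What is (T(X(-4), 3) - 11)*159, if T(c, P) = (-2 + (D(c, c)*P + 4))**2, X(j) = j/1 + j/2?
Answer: 1922151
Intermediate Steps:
X(j) = 3*j/2 (X(j) = j*1 + j*(1/2) = j + j/2 = 3*j/2)
T(c, P) = (2 + P*c**2)**2 (T(c, P) = (-2 + ((c*c)*P + 4))**2 = (-2 + (c**2*P + 4))**2 = (-2 + (P*c**2 + 4))**2 = (-2 + (4 + P*c**2))**2 = (2 + P*c**2)**2)
(T(X(-4), 3) - 11)*159 = ((2 + 3*((3/2)*(-4))**2)**2 - 11)*159 = ((2 + 3*(-6)**2)**2 - 11)*159 = ((2 + 3*36)**2 - 11)*159 = ((2 + 108)**2 - 11)*159 = (110**2 - 11)*159 = (12100 - 11)*159 = 12089*159 = 1922151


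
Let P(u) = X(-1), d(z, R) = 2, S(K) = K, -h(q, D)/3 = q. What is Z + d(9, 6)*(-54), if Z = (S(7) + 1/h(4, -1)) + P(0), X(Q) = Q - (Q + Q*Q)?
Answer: -1225/12 ≈ -102.08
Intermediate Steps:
h(q, D) = -3*q
X(Q) = -Q² (X(Q) = Q - (Q + Q²) = Q + (-Q - Q²) = -Q²)
P(u) = -1 (P(u) = -1*(-1)² = -1*1 = -1)
Z = 71/12 (Z = (7 + 1/(-3*4)) - 1 = (7 + 1/(-12)) - 1 = (7 - 1/12) - 1 = 83/12 - 1 = 71/12 ≈ 5.9167)
Z + d(9, 6)*(-54) = 71/12 + 2*(-54) = 71/12 - 108 = -1225/12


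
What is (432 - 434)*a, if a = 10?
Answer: -20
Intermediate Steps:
(432 - 434)*a = (432 - 434)*10 = -2*10 = -20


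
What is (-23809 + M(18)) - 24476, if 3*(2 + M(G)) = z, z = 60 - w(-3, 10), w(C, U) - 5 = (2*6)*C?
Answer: -144770/3 ≈ -48257.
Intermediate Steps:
w(C, U) = 5 + 12*C (w(C, U) = 5 + (2*6)*C = 5 + 12*C)
z = 91 (z = 60 - (5 + 12*(-3)) = 60 - (5 - 36) = 60 - 1*(-31) = 60 + 31 = 91)
M(G) = 85/3 (M(G) = -2 + (⅓)*91 = -2 + 91/3 = 85/3)
(-23809 + M(18)) - 24476 = (-23809 + 85/3) - 24476 = -71342/3 - 24476 = -144770/3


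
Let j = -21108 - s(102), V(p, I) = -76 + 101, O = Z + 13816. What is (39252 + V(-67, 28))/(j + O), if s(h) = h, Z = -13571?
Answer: -5611/2995 ≈ -1.8735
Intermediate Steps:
O = 245 (O = -13571 + 13816 = 245)
V(p, I) = 25
j = -21210 (j = -21108 - 1*102 = -21108 - 102 = -21210)
(39252 + V(-67, 28))/(j + O) = (39252 + 25)/(-21210 + 245) = 39277/(-20965) = 39277*(-1/20965) = -5611/2995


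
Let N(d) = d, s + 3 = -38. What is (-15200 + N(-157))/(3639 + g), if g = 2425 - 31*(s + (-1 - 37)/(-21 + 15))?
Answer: -46071/21416 ≈ -2.1512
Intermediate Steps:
s = -41 (s = -3 - 38 = -41)
g = 10499/3 (g = 2425 - 31*(-41 + (-1 - 37)/(-21 + 15)) = 2425 - 31*(-41 - 38/(-6)) = 2425 - 31*(-41 - 38*(-⅙)) = 2425 - 31*(-41 + 19/3) = 2425 - 31*(-104/3) = 2425 + 3224/3 = 10499/3 ≈ 3499.7)
(-15200 + N(-157))/(3639 + g) = (-15200 - 157)/(3639 + 10499/3) = -15357/21416/3 = -15357*3/21416 = -46071/21416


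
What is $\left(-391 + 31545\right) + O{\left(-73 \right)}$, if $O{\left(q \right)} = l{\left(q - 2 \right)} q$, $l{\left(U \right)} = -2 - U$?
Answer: $25825$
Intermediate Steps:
$O{\left(q \right)} = - q^{2}$ ($O{\left(q \right)} = \left(-2 - \left(q - 2\right)\right) q = \left(-2 - \left(-2 + q\right)\right) q = - q q = - q^{2}$)
$\left(-391 + 31545\right) + O{\left(-73 \right)} = \left(-391 + 31545\right) - \left(-73\right)^{2} = 31154 - 5329 = 25825$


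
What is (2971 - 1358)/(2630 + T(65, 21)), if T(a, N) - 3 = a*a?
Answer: 1613/6858 ≈ 0.23520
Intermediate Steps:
T(a, N) = 3 + a**2 (T(a, N) = 3 + a*a = 3 + a**2)
(2971 - 1358)/(2630 + T(65, 21)) = (2971 - 1358)/(2630 + (3 + 65**2)) = 1613/(2630 + (3 + 4225)) = 1613/(2630 + 4228) = 1613/6858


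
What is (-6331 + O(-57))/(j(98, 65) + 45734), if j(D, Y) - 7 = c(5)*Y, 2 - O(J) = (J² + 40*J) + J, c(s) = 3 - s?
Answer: -7241/45611 ≈ -0.15876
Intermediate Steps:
O(J) = 2 - J² - 41*J (O(J) = 2 - ((J² + 40*J) + J) = 2 - (J² + 41*J) = 2 + (-J² - 41*J) = 2 - J² - 41*J)
j(D, Y) = 7 - 2*Y (j(D, Y) = 7 + (3 - 1*5)*Y = 7 + (3 - 5)*Y = 7 - 2*Y)
(-6331 + O(-57))/(j(98, 65) + 45734) = (-6331 + (2 - 1*(-57)² - 41*(-57)))/((7 - 2*65) + 45734) = (-6331 + (2 - 1*3249 + 2337))/((7 - 130) + 45734) = (-6331 + (2 - 3249 + 2337))/(-123 + 45734) = (-6331 - 910)/45611 = -7241*1/45611 = -7241/45611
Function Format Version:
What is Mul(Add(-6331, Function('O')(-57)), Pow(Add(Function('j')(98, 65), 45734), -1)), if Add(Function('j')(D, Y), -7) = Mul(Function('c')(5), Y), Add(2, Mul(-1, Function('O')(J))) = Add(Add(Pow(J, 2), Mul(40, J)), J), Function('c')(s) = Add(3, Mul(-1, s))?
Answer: Rational(-7241, 45611) ≈ -0.15876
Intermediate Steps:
Function('O')(J) = Add(2, Mul(-1, Pow(J, 2)), Mul(-41, J)) (Function('O')(J) = Add(2, Mul(-1, Add(Add(Pow(J, 2), Mul(40, J)), J))) = Add(2, Mul(-1, Add(Pow(J, 2), Mul(41, J)))) = Add(2, Add(Mul(-1, Pow(J, 2)), Mul(-41, J))) = Add(2, Mul(-1, Pow(J, 2)), Mul(-41, J)))
Function('j')(D, Y) = Add(7, Mul(-2, Y)) (Function('j')(D, Y) = Add(7, Mul(Add(3, Mul(-1, 5)), Y)) = Add(7, Mul(Add(3, -5), Y)) = Add(7, Mul(-2, Y)))
Mul(Add(-6331, Function('O')(-57)), Pow(Add(Function('j')(98, 65), 45734), -1)) = Mul(Add(-6331, Add(2, Mul(-1, Pow(-57, 2)), Mul(-41, -57))), Pow(Add(Add(7, Mul(-2, 65)), 45734), -1)) = Mul(Add(-6331, Add(2, Mul(-1, 3249), 2337)), Pow(Add(Add(7, -130), 45734), -1)) = Mul(Add(-6331, Add(2, -3249, 2337)), Pow(Add(-123, 45734), -1)) = Mul(Add(-6331, -910), Pow(45611, -1)) = Mul(-7241, Rational(1, 45611)) = Rational(-7241, 45611)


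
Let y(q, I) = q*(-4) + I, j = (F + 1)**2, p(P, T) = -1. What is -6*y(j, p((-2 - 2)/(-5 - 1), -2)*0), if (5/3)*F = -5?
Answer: 96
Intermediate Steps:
F = -3 (F = (3/5)*(-5) = -3)
j = 4 (j = (-3 + 1)**2 = (-2)**2 = 4)
y(q, I) = I - 4*q (y(q, I) = -4*q + I = I - 4*q)
-6*y(j, p((-2 - 2)/(-5 - 1), -2)*0) = -6*(-1*0 - 4*4) = -6*(0 - 16) = -6*(-16) = 96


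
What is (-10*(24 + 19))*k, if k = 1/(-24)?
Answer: 215/12 ≈ 17.917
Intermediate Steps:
k = -1/24 ≈ -0.041667
(-10*(24 + 19))*k = -10*(24 + 19)*(-1/24) = -10*43*(-1/24) = -430*(-1/24) = 215/12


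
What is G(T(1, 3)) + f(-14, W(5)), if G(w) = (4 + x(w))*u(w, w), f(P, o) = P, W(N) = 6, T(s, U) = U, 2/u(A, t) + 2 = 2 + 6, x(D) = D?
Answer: -35/3 ≈ -11.667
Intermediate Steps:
u(A, t) = ⅓ (u(A, t) = 2/(-2 + (2 + 6)) = 2/(-2 + 8) = 2/6 = 2*(⅙) = ⅓)
G(w) = 4/3 + w/3 (G(w) = (4 + w)*(⅓) = 4/3 + w/3)
G(T(1, 3)) + f(-14, W(5)) = (4/3 + (⅓)*3) - 14 = (4/3 + 1) - 14 = 7/3 - 14 = -35/3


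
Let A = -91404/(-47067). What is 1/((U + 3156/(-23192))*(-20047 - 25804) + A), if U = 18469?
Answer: -6997294/5925419659360991 ≈ -1.1809e-9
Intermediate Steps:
A = 30468/15689 (A = -91404*(-1/47067) = 30468/15689 ≈ 1.9420)
1/((U + 3156/(-23192))*(-20047 - 25804) + A) = 1/((18469 + 3156/(-23192))*(-20047 - 25804) + 30468/15689) = 1/((18469 + 3156*(-1/23192))*(-45851) + 30468/15689) = 1/((18469 - 789/5798)*(-45851) + 30468/15689) = 1/((107082473/5798)*(-45851) + 30468/15689) = 1/(-377679882271/446 + 30468/15689) = 1/(-5925419659360991/6997294) = -6997294/5925419659360991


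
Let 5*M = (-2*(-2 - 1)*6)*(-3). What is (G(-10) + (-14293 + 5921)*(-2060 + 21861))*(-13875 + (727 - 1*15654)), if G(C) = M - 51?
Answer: 23873120162846/5 ≈ 4.7746e+12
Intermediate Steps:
M = -108/5 (M = ((-2*(-2 - 1)*6)*(-3))/5 = ((-2*(-3)*6)*(-3))/5 = ((6*6)*(-3))/5 = (36*(-3))/5 = (⅕)*(-108) = -108/5 ≈ -21.600)
G(C) = -363/5 (G(C) = -108/5 - 51 = -363/5)
(G(-10) + (-14293 + 5921)*(-2060 + 21861))*(-13875 + (727 - 1*15654)) = (-363/5 + (-14293 + 5921)*(-2060 + 21861))*(-13875 + (727 - 1*15654)) = (-363/5 - 8372*19801)*(-13875 + (727 - 15654)) = (-363/5 - 165773972)*(-13875 - 14927) = -828870223/5*(-28802) = 23873120162846/5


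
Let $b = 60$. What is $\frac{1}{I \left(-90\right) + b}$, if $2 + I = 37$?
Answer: $- \frac{1}{3090} \approx -0.00032362$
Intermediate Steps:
$I = 35$ ($I = -2 + 37 = 35$)
$\frac{1}{I \left(-90\right) + b} = \frac{1}{35 \left(-90\right) + 60} = \frac{1}{-3150 + 60} = \frac{1}{-3090} = - \frac{1}{3090}$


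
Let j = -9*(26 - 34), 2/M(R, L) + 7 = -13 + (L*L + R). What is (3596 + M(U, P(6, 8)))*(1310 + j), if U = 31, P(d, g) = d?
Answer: 233577348/47 ≈ 4.9697e+6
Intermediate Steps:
M(R, L) = 2/(-20 + R + L²) (M(R, L) = 2/(-7 + (-13 + (L*L + R))) = 2/(-7 + (-13 + (L² + R))) = 2/(-7 + (-13 + (R + L²))) = 2/(-7 + (-13 + R + L²)) = 2/(-20 + R + L²))
j = 72 (j = -9*(-8) = 72)
(3596 + M(U, P(6, 8)))*(1310 + j) = (3596 + 2/(-20 + 31 + 6²))*(1310 + 72) = (3596 + 2/(-20 + 31 + 36))*1382 = (3596 + 2/47)*1382 = (169014/47)*1382 = 233577348/47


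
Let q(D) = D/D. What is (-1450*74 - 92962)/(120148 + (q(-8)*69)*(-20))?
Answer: -100131/59384 ≈ -1.6862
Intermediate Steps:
q(D) = 1
(-1450*74 - 92962)/(120148 + (q(-8)*69)*(-20)) = (-1450*74 - 92962)/(120148 + (1*69)*(-20)) = (-107300 - 92962)/(120148 + 69*(-20)) = -200262/(120148 - 1380) = -200262/118768 = -200262*1/118768 = -100131/59384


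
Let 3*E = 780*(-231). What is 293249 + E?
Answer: 233189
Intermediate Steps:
E = -60060 (E = (780*(-231))/3 = (⅓)*(-180180) = -60060)
293249 + E = 293249 - 60060 = 233189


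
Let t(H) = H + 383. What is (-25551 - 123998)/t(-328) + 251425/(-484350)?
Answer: -2897915461/1065570 ≈ -2719.6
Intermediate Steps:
t(H) = 383 + H
(-25551 - 123998)/t(-328) + 251425/(-484350) = (-25551 - 123998)/(383 - 328) + 251425/(-484350) = -149549/55 + 251425*(-1/484350) = -149549*1/55 - 10057/19374 = -149549/55 - 10057/19374 = -2897915461/1065570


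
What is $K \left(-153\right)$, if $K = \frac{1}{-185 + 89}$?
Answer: $\frac{51}{32} \approx 1.5938$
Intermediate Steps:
$K = - \frac{1}{96}$ ($K = \frac{1}{-96} = - \frac{1}{96} \approx -0.010417$)
$K \left(-153\right) = \left(- \frac{1}{96}\right) \left(-153\right) = \frac{51}{32}$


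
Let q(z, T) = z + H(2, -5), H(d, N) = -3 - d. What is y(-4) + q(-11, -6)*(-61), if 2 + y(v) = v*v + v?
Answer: 986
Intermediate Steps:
q(z, T) = -5 + z (q(z, T) = z + (-3 - 1*2) = z + (-3 - 2) = z - 5 = -5 + z)
y(v) = -2 + v + v² (y(v) = -2 + (v*v + v) = -2 + (v² + v) = -2 + (v + v²) = -2 + v + v²)
y(-4) + q(-11, -6)*(-61) = (-2 - 4 + (-4)²) + (-5 - 11)*(-61) = (-2 - 4 + 16) - 16*(-61) = 10 + 976 = 986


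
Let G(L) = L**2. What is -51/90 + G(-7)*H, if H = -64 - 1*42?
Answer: -155837/30 ≈ -5194.6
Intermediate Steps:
H = -106 (H = -64 - 42 = -106)
-51/90 + G(-7)*H = -51/90 + (-7)**2*(-106) = -51*1/90 + 49*(-106) = -17/30 - 5194 = -155837/30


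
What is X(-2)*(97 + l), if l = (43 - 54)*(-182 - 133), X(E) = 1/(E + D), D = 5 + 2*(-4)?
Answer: -3562/5 ≈ -712.40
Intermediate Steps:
D = -3 (D = 5 - 8 = -3)
X(E) = 1/(-3 + E) (X(E) = 1/(E - 3) = 1/(-3 + E))
l = 3465 (l = -11*(-315) = 3465)
X(-2)*(97 + l) = (97 + 3465)/(-3 - 2) = 3562/(-5) = -⅕*3562 = -3562/5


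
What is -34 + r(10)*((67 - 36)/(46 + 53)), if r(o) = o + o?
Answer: -2746/99 ≈ -27.737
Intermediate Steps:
r(o) = 2*o
-34 + r(10)*((67 - 36)/(46 + 53)) = -34 + (2*10)*((67 - 36)/(46 + 53)) = -34 + 20*(31/99) = -34 + 620/99 = -2746/99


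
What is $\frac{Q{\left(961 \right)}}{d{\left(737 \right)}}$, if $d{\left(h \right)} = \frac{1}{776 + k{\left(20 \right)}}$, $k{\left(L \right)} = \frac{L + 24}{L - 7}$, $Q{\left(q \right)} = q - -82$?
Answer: $\frac{10567676}{13} \approx 8.129 \cdot 10^{5}$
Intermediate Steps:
$Q{\left(q \right)} = 82 + q$ ($Q{\left(q \right)} = q + 82 = 82 + q$)
$k{\left(L \right)} = \frac{24 + L}{-7 + L}$
$d{\left(h \right)} = \frac{13}{10132}$ ($d{\left(h \right)} = \frac{1}{776 + \frac{24 + 20}{-7 + 20}} = \frac{1}{776 + \frac{1}{13} \cdot 44} = \frac{1}{776 + \frac{44}{13}} = \frac{1}{\frac{10132}{13}} = \frac{13}{10132}$)
$\frac{Q{\left(961 \right)}}{d{\left(737 \right)}} = \frac{82 + 961}{\frac{13}{10132}} = 1043 \cdot \frac{10132}{13} = \frac{10567676}{13}$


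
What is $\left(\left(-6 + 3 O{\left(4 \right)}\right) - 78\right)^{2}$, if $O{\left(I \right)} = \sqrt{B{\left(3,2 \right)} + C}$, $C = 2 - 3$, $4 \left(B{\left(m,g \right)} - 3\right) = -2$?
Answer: $\frac{14139}{2} - 252 \sqrt{6} \approx 6452.2$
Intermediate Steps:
$B{\left(m,g \right)} = \frac{5}{2}$ ($B{\left(m,g \right)} = 3 + \frac{1}{4} \left(-2\right) = 3 - \frac{1}{2} = \frac{5}{2}$)
$C = -1$
$O{\left(I \right)} = \frac{\sqrt{6}}{2}$ ($O{\left(I \right)} = \sqrt{\frac{5}{2} - 1} = \sqrt{\frac{3}{2}} = \frac{\sqrt{6}}{2}$)
$\left(\left(-6 + 3 O{\left(4 \right)}\right) - 78\right)^{2} = \left(\left(-6 + 3 \frac{\sqrt{6}}{2}\right) - 78\right)^{2} = \left(\left(-6 + \frac{3 \sqrt{6}}{2}\right) - 78\right)^{2} = \left(-84 + \frac{3 \sqrt{6}}{2}\right)^{2}$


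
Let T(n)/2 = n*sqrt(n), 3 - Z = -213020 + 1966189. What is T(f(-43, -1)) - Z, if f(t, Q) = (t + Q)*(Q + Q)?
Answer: 1753166 + 352*sqrt(22) ≈ 1.7548e+6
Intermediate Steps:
f(t, Q) = 2*Q*(Q + t) (f(t, Q) = (Q + t)*(2*Q) = 2*Q*(Q + t))
Z = -1753166 (Z = 3 - (-213020 + 1966189) = 3 - 1*1753169 = 3 - 1753169 = -1753166)
T(n) = 2*n**(3/2) (T(n) = 2*(n*sqrt(n)) = 2*n**(3/2))
T(f(-43, -1)) - Z = 2*(2*(-1)*(-1 - 43))**(3/2) - 1*(-1753166) = 2*(2*(-1)*(-44))**(3/2) + 1753166 = 2*88**(3/2) + 1753166 = 2*(176*sqrt(22)) + 1753166 = 352*sqrt(22) + 1753166 = 1753166 + 352*sqrt(22)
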